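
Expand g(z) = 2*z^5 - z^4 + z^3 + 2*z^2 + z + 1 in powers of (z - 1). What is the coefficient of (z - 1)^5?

Compute the successive derivatives at the expansion point and divide by k!.
So c_5 = g^(5)(1)/5! = 2.

2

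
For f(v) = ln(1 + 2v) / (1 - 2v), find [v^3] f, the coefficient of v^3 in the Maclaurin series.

Write out both Maclaurin series and multiply, keeping only the needed powers.
f(0) = 0
f′(0) = 2
f′′(0) = 4
f′′′(0) = 40

20/3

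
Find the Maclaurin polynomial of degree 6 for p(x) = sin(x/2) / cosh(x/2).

3*x^5/320 - x^3/12 + x/2

Write the quotient as an unknown series and match coefficients against numerator = denominator · series.
p(0) = 0
p′(0) = 1/2
p′′(0) = 0
p′′′(0) = -1/2
p^(4)(0) = 0
p^(5)(0) = 9/8
p^(6)(0) = 0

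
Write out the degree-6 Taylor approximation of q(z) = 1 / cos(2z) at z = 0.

244*z^6/45 + 10*z^4/3 + 2*z^2 + 1

Write the quotient as an unknown series and match coefficients against numerator = denominator · series.
q(0) = 1
q′(0) = 0
q′′(0) = 4
q′′′(0) = 0
q^(4)(0) = 80
q^(5)(0) = 0
q^(6)(0) = 3904
The Taylor polynomial is Σ q^(k)(0)/k! · z^k.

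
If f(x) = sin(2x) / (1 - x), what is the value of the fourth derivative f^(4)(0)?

16

Multiply the two series term by term and collect like powers.
The coefficient of x^4 in the expansion is 2/3, so f^(4)(0) = 4! * (2/3) = 16.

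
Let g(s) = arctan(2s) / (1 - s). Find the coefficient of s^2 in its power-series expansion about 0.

2

Expand each factor separately, then convolve coefficients.
[s^0] = 0;  [s^1] = 2;  [s^2] = 2.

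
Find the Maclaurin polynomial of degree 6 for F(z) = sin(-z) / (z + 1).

Use 1/(1 - r) = Σ r^k on the denominator, then take the Cauchy product.
F(0) = 0
F′(0) = -1
F′′(0) = 2
F′′′(0) = -5
F^(4)(0) = 20
F^(5)(0) = -101
F^(6)(0) = 606
The Taylor polynomial is Σ F^(k)(0)/k! · z^k.

101*z^6/120 - 101*z^5/120 + 5*z^4/6 - 5*z^3/6 + z^2 - z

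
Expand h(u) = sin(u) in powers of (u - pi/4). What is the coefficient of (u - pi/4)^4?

sqrt(2)/48

[(u - pi/4)^0] = sqrt(2)/2;  [(u - pi/4)^1] = sqrt(2)/2;  [(u - pi/4)^2] = -sqrt(2)/4;  [(u - pi/4)^3] = -sqrt(2)/12;  [(u - pi/4)^4] = sqrt(2)/48.
So c_4 = h^(4)(pi/4)/4! = sqrt(2)/48.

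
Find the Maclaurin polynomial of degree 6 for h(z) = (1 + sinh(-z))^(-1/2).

6521*z^6/15360 + 1561*z^5/3840 + 51*z^4/128 + 19*z^3/48 + 3*z^2/8 + z/2 + 1

Substitute the inner expansion into the outer series and collect powers.
h(0) = 1
h′(0) = 1/2
h′′(0) = 3/4
h′′′(0) = 19/8
h^(4)(0) = 153/16
h^(5)(0) = 1561/32
h^(6)(0) = 19563/64
Then c_k = h^(k)(0)/k! gives each Taylor coefficient.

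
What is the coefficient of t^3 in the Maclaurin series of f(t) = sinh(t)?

1/6

f(0) = 0
f′(0) = 1
f′′(0) = 0
f′′′(0) = 1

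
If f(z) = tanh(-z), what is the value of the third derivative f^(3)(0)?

2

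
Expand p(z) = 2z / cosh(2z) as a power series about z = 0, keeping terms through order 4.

-4*z^3 + 2*z

Divide the numerator series by the denominator series (power-series long division).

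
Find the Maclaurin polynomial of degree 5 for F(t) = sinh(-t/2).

Apply the Taylor formula c_k = f^(k)(a)/k!.
[t^0] = 0;  [t^1] = -1/2;  [t^2] = 0;  [t^3] = -1/48;  [t^4] = 0;  [t^5] = -1/3840.

-t^5/3840 - t^3/48 - t/2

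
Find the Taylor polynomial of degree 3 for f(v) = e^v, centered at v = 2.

(v - 2)^3*e^(2)/6 + (v - 2)^2*e^(2)/2 + (v - 2)*e^(2) + e^(2)

Compute the successive derivatives at the expansion point and divide by k!.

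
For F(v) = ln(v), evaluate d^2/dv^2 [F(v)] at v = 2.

Differentiate repeatedly and evaluate at the center.
From the series, [(v - 2)^2] F = -1/8; multiply by 2! = 2 to get -1/4.

-1/4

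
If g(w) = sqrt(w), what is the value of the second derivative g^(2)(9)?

-1/108

From the series, [(w - 9)^2] g = -1/216; multiply by 2! = 2 to get -1/108.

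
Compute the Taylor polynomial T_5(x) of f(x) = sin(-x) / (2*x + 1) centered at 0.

-1841*x^5/120 + 23*x^4/3 - 23*x^3/6 + 2*x^2 - x

Expand 1/(denominator) as a geometric series and multiply by the numerator's series.
[x^0] = 0;  [x^1] = -1;  [x^2] = 2;  [x^3] = -23/6;  [x^4] = 23/3;  [x^5] = -1841/120.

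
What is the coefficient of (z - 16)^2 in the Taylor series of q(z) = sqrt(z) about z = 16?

c_2 = q′′(16)/2! = -1/512.

-1/512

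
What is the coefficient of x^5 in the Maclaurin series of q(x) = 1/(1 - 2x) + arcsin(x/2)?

40963/1280

Expand each term separately and add.
So c_5 = q^(5)(0)/5! = 40963/1280.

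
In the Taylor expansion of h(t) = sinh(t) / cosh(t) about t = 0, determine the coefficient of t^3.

-1/3

Divide the numerator series by the denominator series (power-series long division).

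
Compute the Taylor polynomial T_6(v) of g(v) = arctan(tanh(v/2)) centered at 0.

Substitute the inner expansion into the outer series and collect powers.

v^5/48 - v^3/12 + v/2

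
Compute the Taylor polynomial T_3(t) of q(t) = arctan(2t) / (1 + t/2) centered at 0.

-13*t^3/6 - t^2 + 2*t

Write out both Maclaurin series and multiply, keeping only the needed powers.
q(0) = 0
q′(0) = 2
q′′(0) = -2
q′′′(0) = -13
The Taylor polynomial is Σ q^(k)(0)/k! · t^k.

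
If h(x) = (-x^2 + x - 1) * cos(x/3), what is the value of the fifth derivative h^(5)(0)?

5/81

Distribute the polynomial across the series and collect like powers.
From the series, [x^5] h = 1/1944; multiply by 5! = 120 to get 5/81.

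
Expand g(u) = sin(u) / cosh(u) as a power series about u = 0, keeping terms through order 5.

3*u^5/10 - 2*u^3/3 + u

Write the quotient as an unknown series and match coefficients against numerator = denominator · series.
g(0) = 0
g′(0) = 1
g′′(0) = 0
g′′′(0) = -4
g^(4)(0) = 0
g^(5)(0) = 36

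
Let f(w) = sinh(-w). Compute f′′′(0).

The coefficient of w^3 in the expansion is -1/6, so f′′′(0) = 3! * (-1/6) = -1.

-1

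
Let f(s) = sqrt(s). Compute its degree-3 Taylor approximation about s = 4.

Use the known series and substitute for the argument.
f(4) = 2
f′(4) = 1/4
f′′(4) = -1/32
f′′′(4) = 3/256

(s - 4)^3/512 - (s - 4)^2/64 + (s - 4)/4 + 2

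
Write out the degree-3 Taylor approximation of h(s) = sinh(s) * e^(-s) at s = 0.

2*s^3/3 - s^2 + s

Write out both Maclaurin series and multiply, keeping only the needed powers.
[s^0] = 0;  [s^1] = 1;  [s^2] = -1;  [s^3] = 2/3.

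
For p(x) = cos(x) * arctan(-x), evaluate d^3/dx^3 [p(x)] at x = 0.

5

Expand each factor separately, then convolve coefficients.
The coefficient of x^3 in the expansion is 5/6, so p′′′(0) = 3! * (5/6) = 5.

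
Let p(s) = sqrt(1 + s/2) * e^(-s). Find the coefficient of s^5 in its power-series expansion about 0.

1781/122880

Write out both Maclaurin series and multiply, keeping only the needed powers.
p(0) = 1
p′(0) = -3/4
p′′(0) = 7/16
p′′′(0) = -1/64
p^(4)(0) = -159/256
p^(5)(0) = 1781/1024
So c_5 = p^(5)(0)/5! = 1781/122880.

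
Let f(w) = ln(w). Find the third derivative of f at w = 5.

Use the known series and substitute for the argument.
From the series, [(w - 5)^3] f = 1/375; multiply by 3! = 6 to get 2/125.

2/125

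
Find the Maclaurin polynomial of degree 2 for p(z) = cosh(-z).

z^2/2 + 1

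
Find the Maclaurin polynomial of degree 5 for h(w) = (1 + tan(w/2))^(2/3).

Substitute the inner expansion into the outer series and collect powers.
[w^0] = 1;  [w^1] = 1/3;  [w^2] = -1/36;  [w^3] = 11/324;  [w^4] = -25/3888;  [w^5] = 287/58320.

287*w^5/58320 - 25*w^4/3888 + 11*w^3/324 - w^2/36 + w/3 + 1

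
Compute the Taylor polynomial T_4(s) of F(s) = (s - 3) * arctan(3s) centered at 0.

Multiply each power in the prefactor through the base expansion.
[s^0] = 0;  [s^1] = -9;  [s^2] = 3;  [s^3] = 27;  [s^4] = -9.

-9*s^4 + 27*s^3 + 3*s^2 - 9*s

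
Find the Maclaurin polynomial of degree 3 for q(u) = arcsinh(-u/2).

u^3/48 - u/2

q(0) = 0
q′(0) = -1/2
q′′(0) = 0
q′′′(0) = 1/8
The Taylor polynomial is Σ q^(k)(0)/k! · u^k.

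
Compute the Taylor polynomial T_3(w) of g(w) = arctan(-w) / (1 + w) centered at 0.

Expand each factor separately, then convolve coefficients.

-2*w^3/3 + w^2 - w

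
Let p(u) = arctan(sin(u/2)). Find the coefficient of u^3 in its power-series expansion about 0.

Compose series: expand the inner function first, then feed it into the outer expansion.
[u^0] = 0;  [u^1] = 1/2;  [u^2] = 0;  [u^3] = -1/16.

-1/16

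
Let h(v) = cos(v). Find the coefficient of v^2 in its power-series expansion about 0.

h(0) = 1
h′(0) = 0
h′′(0) = -1
So c_2 = h′′(0)/2! = -1/2.

-1/2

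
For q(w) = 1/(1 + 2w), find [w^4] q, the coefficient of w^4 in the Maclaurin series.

Apply the Taylor formula c_k = f^(k)(a)/k!.
q(0) = 1
q′(0) = -2
q′′(0) = 8
q′′′(0) = -48
q^(4)(0) = 384
The Taylor polynomial is Σ q^(k)(0)/k! · w^k.

16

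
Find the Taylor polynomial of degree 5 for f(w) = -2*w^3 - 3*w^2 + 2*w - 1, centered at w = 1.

Use the known series and substitute for the argument.
f(1) = -4
f′(1) = -10
f′′(1) = -18
f′′′(1) = -12
f^(4)(1) = 0
f^(5)(1) = 0
The Taylor polynomial is Σ f^(k)(1)/k! · (w - 1)^k.

-2*(w - 1)^3 - 9*(w - 1)^2 - 10*(w - 1) - 4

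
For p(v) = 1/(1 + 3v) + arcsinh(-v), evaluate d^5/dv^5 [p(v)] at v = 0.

-29169

Expand each term separately and add.
The coefficient of v^5 in the expansion is -9723/40, so p^(5)(0) = 5! * (-9723/40) = -29169.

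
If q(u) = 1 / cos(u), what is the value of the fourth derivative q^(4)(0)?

5

Invert the denominator's series and multiply.
From the series, [u^4] q = 5/24; multiply by 4! = 24 to get 5.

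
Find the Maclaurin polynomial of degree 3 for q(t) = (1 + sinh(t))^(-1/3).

-37*t^3/162 + 2*t^2/9 - t/3 + 1

Let u equal the inner series; expand the outer function in u and truncate.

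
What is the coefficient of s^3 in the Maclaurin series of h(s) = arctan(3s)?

-9

Compute the successive derivatives at the expansion point and divide by k!.
[s^0] = 0;  [s^1] = 3;  [s^2] = 0;  [s^3] = -9.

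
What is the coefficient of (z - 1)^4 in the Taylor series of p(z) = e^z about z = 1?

p(1) = e
p′(1) = e
p′′(1) = e
p′′′(1) = e
p^(4)(1) = e
So c_4 = p^(4)(1)/4! = e/24.

e/24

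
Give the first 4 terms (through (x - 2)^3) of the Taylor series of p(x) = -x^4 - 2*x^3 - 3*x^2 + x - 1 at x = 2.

-10*(x - 2)^3 - 39*(x - 2)^2 - 67*(x - 2) - 43

p(2) = -43
p′(2) = -67
p′′(2) = -78
p′′′(2) = -60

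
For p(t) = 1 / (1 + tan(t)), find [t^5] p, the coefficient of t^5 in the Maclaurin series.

-32/15

Expand as Σ (-1)^k u^k with u equal to the inner function's series.
[t^0] = 1;  [t^1] = -1;  [t^2] = 1;  [t^3] = -4/3;  [t^4] = 5/3;  [t^5] = -32/15.
So c_5 = p^(5)(0)/5! = -32/15.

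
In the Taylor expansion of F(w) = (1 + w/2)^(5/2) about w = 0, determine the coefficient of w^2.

15/32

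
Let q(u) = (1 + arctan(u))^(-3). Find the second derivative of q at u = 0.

Substitute the inner expansion into the outer series and collect powers.
From the series, [u^2] q = 6; multiply by 2! = 2 to get 12.

12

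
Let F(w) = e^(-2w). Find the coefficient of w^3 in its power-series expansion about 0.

-4/3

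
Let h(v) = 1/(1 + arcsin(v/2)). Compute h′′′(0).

Compose series: expand the inner function first, then feed it into the outer expansion.
The coefficient of v^3 in the expansion is -7/48, so h′′′(0) = 3! * (-7/48) = -7/8.

-7/8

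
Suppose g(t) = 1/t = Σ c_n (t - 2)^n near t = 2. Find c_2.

g(2) = 1/2
g′(2) = -1/4
g′′(2) = 1/4
So c_2 = g′′(2)/2! = 1/8.

1/8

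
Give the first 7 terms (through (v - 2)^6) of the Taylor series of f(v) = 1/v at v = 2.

(v - 2)^6/128 - (v - 2)^5/64 + (v - 2)^4/32 - (v - 2)^3/16 + (v - 2)^2/8 - (v - 2)/4 + 1/2

f(2) = 1/2
f′(2) = -1/4
f′′(2) = 1/4
f′′′(2) = -3/8
f^(4)(2) = 3/4
f^(5)(2) = -15/8
f^(6)(2) = 45/8
Then c_k = f^(k)(2)/k! gives each Taylor coefficient.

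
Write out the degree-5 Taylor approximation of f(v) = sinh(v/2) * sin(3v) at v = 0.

-35*v^4/16 + 3*v^2/2

Write out both Maclaurin series and multiply, keeping only the needed powers.
[v^0] = 0;  [v^1] = 0;  [v^2] = 3/2;  [v^3] = 0;  [v^4] = -35/16;  [v^5] = 0.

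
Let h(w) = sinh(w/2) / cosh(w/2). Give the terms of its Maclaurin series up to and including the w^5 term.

w^5/240 - w^3/24 + w/2

Write the quotient as an unknown series and match coefficients against numerator = denominator · series.
h(0) = 0
h′(0) = 1/2
h′′(0) = 0
h′′′(0) = -1/4
h^(4)(0) = 0
h^(5)(0) = 1/2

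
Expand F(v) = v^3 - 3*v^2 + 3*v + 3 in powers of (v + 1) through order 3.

(v + 1)^3 - 6*(v + 1)^2 + 12*(v + 1) - 4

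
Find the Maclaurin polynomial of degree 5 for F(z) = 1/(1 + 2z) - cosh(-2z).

Add the two expansions coefficient-wise.
F(0) = 0
F′(0) = -2
F′′(0) = 4
F′′′(0) = -48
F^(4)(0) = 368
F^(5)(0) = -3840

-32*z^5 + 46*z^4/3 - 8*z^3 + 2*z^2 - 2*z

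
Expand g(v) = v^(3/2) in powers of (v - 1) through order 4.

3*(v - 1)^4/128 - (v - 1)^3/16 + 3*(v - 1)^2/8 + 3*(v - 1)/2 + 1

[(v - 1)^0] = 1;  [(v - 1)^1] = 3/2;  [(v - 1)^2] = 3/8;  [(v - 1)^3] = -1/16;  [(v - 1)^4] = 3/128.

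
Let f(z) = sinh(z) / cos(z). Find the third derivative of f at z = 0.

4

Write the quotient as an unknown series and match coefficients against numerator = denominator · series.
From the series, [z^3] f = 2/3; multiply by 3! = 6 to get 4.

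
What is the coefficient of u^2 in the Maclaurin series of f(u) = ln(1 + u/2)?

f(0) = 0
f′(0) = 1/2
f′′(0) = -1/4
The Taylor polynomial is Σ f^(k)(0)/k! · u^k.

-1/8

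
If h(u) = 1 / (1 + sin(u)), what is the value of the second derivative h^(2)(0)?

Expand as Σ (-1)^k u^k with u equal to the inner function's series.
The coefficient of u^2 in the expansion is 1, so h′′(0) = 2! * (1) = 2.

2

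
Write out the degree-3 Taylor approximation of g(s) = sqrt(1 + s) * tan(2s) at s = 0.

Multiply the two series term by term and collect like powers.
[s^0] = 0;  [s^1] = 2;  [s^2] = 1;  [s^3] = 29/12.

29*s^3/12 + s^2 + 2*s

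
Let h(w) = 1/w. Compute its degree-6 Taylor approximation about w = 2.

(w - 2)^6/128 - (w - 2)^5/64 + (w - 2)^4/32 - (w - 2)^3/16 + (w - 2)^2/8 - (w - 2)/4 + 1/2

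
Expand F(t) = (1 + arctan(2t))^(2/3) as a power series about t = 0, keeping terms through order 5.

Plug the Maclaurin series of the inner function into that of the outer and collect terms.
[t^0] = 1;  [t^1] = 4/3;  [t^2] = -4/9;  [t^3] = -112/81;  [t^4] = 176/243;  [t^5] = 12032/3645.

12032*t^5/3645 + 176*t^4/243 - 112*t^3/81 - 4*t^2/9 + 4*t/3 + 1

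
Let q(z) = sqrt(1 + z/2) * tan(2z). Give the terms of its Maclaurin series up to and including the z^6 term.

22307*z^6/20480 + 64181*z^5/15360 + 131*z^4/192 + 125*z^3/48 + z^2/2 + 2*z

Write out both Maclaurin series and multiply, keeping only the needed powers.
q(0) = 0
q′(0) = 2
q′′(0) = 1
q′′′(0) = 125/8
q^(4)(0) = 131/8
q^(5)(0) = 64181/128
q^(6)(0) = 200763/256
Dividing each by k! gives the coefficients c_0, ..., c_6.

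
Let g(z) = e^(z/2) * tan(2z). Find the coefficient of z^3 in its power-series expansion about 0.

35/12

Write out both Maclaurin series and multiply, keeping only the needed powers.
[z^0] = 0;  [z^1] = 2;  [z^2] = 1;  [z^3] = 35/12.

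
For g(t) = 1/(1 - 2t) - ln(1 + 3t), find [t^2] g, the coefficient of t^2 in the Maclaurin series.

Expand each term separately and add.
g(0) = 1
g′(0) = -1
g′′(0) = 17

17/2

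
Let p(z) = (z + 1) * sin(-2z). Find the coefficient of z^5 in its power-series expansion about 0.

-4/15

Multiply each power in the prefactor through the base expansion.
[z^0] = 0;  [z^1] = -2;  [z^2] = -2;  [z^3] = 4/3;  [z^4] = 4/3;  [z^5] = -4/15.
So c_5 = p^(5)(0)/5! = -4/15.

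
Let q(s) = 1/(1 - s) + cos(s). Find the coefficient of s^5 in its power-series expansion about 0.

1

Add the two expansions coefficient-wise.
q(0) = 2
q′(0) = 1
q′′(0) = 1
q′′′(0) = 6
q^(4)(0) = 25
q^(5)(0) = 120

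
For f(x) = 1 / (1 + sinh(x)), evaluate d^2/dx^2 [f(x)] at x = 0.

2

Use the geometric series for the reciprocal, then substitute.
The coefficient of x^2 in the expansion is 1, so f′′(0) = 2! * (1) = 2.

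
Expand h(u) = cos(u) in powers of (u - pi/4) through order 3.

sqrt(2)*(u - pi/4)^3/12 - sqrt(2)*(u - pi/4)^2/4 - sqrt(2)*(u - pi/4)/2 + sqrt(2)/2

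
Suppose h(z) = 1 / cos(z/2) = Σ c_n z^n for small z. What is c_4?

5/384

Write the quotient as an unknown series and match coefficients against numerator = denominator · series.
[z^0] = 1;  [z^1] = 0;  [z^2] = 1/8;  [z^3] = 0;  [z^4] = 5/384.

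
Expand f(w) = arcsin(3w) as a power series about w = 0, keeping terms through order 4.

Compute the successive derivatives at the expansion point and divide by k!.

9*w^3/2 + 3*w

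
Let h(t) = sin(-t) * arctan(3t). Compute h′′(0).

Multiply the two series term by term and collect like powers.
The coefficient of t^2 in the expansion is -3, so h′′(0) = 2! * (-3) = -6.

-6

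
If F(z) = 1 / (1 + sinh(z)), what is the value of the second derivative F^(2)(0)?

2

Expand as Σ (-1)^k u^k with u equal to the inner function's series.
The coefficient of z^2 in the expansion is 1, so F′′(0) = 2! * (1) = 2.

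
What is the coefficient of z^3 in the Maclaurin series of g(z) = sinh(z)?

g(0) = 0
g′(0) = 1
g′′(0) = 0
g′′′(0) = 1
Then c_k = g^(k)(0)/k! gives each Taylor coefficient.

1/6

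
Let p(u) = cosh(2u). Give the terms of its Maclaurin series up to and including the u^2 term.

2*u^2 + 1

p(0) = 1
p′(0) = 0
p′′(0) = 4
Then c_k = p^(k)(0)/k! gives each Taylor coefficient.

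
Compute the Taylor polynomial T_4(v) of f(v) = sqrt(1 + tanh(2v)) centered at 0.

17*v^4/24 - 5*v^3/6 - v^2/2 + v + 1

Substitute the inner expansion into the outer series and collect powers.
f(0) = 1
f′(0) = 1
f′′(0) = -1
f′′′(0) = -5
f^(4)(0) = 17
Then c_k = f^(k)(0)/k! gives each Taylor coefficient.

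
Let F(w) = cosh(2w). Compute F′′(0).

4

From the series, [w^2] F = 2; multiply by 2! = 2 to get 4.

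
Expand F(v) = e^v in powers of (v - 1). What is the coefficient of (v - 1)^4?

F(1) = e
F′(1) = e
F′′(1) = e
F′′′(1) = e
F^(4)(1) = e
So c_4 = F^(4)(1)/4! = e/24.

e/24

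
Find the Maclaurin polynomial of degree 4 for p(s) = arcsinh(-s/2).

s^3/48 - s/2

Differentiate repeatedly and evaluate at the center.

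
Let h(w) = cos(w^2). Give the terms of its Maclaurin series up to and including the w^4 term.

Compute the successive derivatives at the expansion point and divide by k!.

1 - w^4/2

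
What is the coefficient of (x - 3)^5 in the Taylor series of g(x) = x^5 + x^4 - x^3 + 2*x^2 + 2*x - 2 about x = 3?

1

[(x - 3)^0] = 319;  [(x - 3)^1] = 500;  [(x - 3)^2] = 317;  [(x - 3)^3] = 101;  [(x - 3)^4] = 16;  [(x - 3)^5] = 1.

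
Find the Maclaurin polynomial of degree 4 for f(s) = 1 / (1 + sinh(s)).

Write 1/(1+u) = 1 - u + u^2 - u^3 + ... and substitute the series for u.
f(0) = 1
f′(0) = -1
f′′(0) = 2
f′′′(0) = -7
f^(4)(0) = 32
Dividing each by k! gives the coefficients c_0, ..., c_4.

4*s^4/3 - 7*s^3/6 + s^2 - s + 1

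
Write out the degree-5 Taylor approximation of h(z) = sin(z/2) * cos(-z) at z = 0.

121*z^5/3840 - 13*z^3/48 + z/2

Take the Cauchy product of the two expansions.
h(0) = 0
h′(0) = 1/2
h′′(0) = 0
h′′′(0) = -13/8
h^(4)(0) = 0
h^(5)(0) = 121/32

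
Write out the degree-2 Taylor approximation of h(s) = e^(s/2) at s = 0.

Use the known series and substitute for the argument.
h(0) = 1
h′(0) = 1/2
h′′(0) = 1/4
Then c_k = h^(k)(0)/k! gives each Taylor coefficient.

s^2/8 + s/2 + 1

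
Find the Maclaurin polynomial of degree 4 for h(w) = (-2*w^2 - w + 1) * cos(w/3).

Multiply each power in the prefactor through the base expansion.
[w^0] = 1;  [w^1] = -1;  [w^2] = -37/18;  [w^3] = 1/18;  [w^4] = 217/1944.

217*w^4/1944 + w^3/18 - 37*w^2/18 - w + 1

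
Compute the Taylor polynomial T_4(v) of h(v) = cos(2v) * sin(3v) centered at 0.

-21*v^3/2 + 3*v

Multiply the two series term by term and collect like powers.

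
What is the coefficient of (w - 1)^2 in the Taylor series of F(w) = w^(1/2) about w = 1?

-1/8

F(1) = 1
F′(1) = 1/2
F′′(1) = -1/4
Dividing each by k! gives the coefficients c_0, ..., c_2.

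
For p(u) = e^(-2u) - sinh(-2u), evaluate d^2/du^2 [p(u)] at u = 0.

Combine the two series term by term.
The coefficient of u^2 in the expansion is 2, so p′′(0) = 2! * (2) = 4.

4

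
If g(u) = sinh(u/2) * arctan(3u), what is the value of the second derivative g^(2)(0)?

Take the Cauchy product of the two expansions.
The coefficient of u^2 in the expansion is 3/2, so g′′(0) = 2! * (3/2) = 3.

3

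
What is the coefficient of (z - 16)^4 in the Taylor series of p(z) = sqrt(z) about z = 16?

Differentiate repeatedly and evaluate at the center.
p(16) = 4
p′(16) = 1/8
p′′(16) = -1/256
p′′′(16) = 3/8192
p^(4)(16) = -15/262144
Dividing each by k! gives the coefficients c_0, ..., c_4.

-5/2097152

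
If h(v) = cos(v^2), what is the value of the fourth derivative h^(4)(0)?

Apply the Taylor formula c_k = f^(k)(a)/k!.
From the series, [v^4] h = -1/2; multiply by 4! = 24 to get -12.

-12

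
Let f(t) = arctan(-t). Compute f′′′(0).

From the series, [t^3] f = 1/3; multiply by 3! = 6 to get 2.

2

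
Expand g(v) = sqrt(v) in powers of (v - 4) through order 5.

7*(v - 4)^5/131072 - 5*(v - 4)^4/16384 + (v - 4)^3/512 - (v - 4)^2/64 + (v - 4)/4 + 2

Compute the successive derivatives at the expansion point and divide by k!.
g(4) = 2
g′(4) = 1/4
g′′(4) = -1/32
g′′′(4) = 3/256
g^(4)(4) = -15/2048
g^(5)(4) = 105/16384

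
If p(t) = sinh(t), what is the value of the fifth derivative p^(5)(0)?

The coefficient of t^5 in the expansion is 1/120, so p^(5)(0) = 5! * (1/120) = 1.

1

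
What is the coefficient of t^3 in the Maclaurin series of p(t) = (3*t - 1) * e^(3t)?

Shift and add copies of the series according to the polynomial's terms.
p(0) = -1
p′(0) = 0
p′′(0) = 9
p′′′(0) = 54

9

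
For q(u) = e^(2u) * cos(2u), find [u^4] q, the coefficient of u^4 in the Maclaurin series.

-8/3

Multiply the two series term by term and collect like powers.
q(0) = 1
q′(0) = 2
q′′(0) = 0
q′′′(0) = -16
q^(4)(0) = -64
Then c_k = q^(k)(0)/k! gives each Taylor coefficient.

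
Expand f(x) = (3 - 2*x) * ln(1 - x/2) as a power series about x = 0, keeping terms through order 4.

Shift and add copies of the series according to the polynomial's terms.
f(0) = 0
f′(0) = -3/2
f′′(0) = 5/4
f′′′(0) = 3/4
f^(4)(0) = 7/8

7*x^4/192 + x^3/8 + 5*x^2/8 - 3*x/2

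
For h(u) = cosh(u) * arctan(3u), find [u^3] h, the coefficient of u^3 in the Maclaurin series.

Take the Cauchy product of the two expansions.
h(0) = 0
h′(0) = 3
h′′(0) = 0
h′′′(0) = -45

-15/2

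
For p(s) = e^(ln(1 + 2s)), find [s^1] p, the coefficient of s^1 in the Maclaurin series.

Plug the Maclaurin series of the inner function into that of the outer and collect terms.
[s^0] = 1;  [s^1] = 2.

2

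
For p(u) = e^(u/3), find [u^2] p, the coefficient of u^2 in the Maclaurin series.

1/18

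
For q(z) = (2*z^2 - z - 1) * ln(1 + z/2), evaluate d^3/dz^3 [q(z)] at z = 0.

13/2

Distribute the polynomial across the series and collect like powers.
The coefficient of z^3 in the expansion is 13/12, so q′′′(0) = 3! * (13/12) = 13/2.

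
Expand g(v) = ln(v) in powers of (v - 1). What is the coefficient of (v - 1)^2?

-1/2

g(1) = 0
g′(1) = 1
g′′(1) = -1
So c_2 = g′′(1)/2! = -1/2.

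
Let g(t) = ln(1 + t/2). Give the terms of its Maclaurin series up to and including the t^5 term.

g(0) = 0
g′(0) = 1/2
g′′(0) = -1/4
g′′′(0) = 1/4
g^(4)(0) = -3/8
g^(5)(0) = 3/4

t^5/160 - t^4/64 + t^3/24 - t^2/8 + t/2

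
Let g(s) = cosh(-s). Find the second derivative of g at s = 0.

1

The coefficient of s^2 in the expansion is 1/2, so g′′(0) = 2! * (1/2) = 1.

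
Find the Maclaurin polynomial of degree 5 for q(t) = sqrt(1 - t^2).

q(0) = 1
q′(0) = 0
q′′(0) = -1
q′′′(0) = 0
q^(4)(0) = -3
q^(5)(0) = 0
The Taylor polynomial is Σ q^(k)(0)/k! · t^k.

-t^4/8 - t^2/2 + 1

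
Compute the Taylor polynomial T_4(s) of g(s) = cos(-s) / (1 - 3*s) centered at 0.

1837*s^4/24 + 51*s^3/2 + 17*s^2/2 + 3*s + 1

Multiply the numerator's expansion by the denominator's geometric series.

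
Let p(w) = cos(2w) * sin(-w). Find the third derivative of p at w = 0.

Take the Cauchy product of the two expansions.
From the series, [w^3] p = 13/6; multiply by 3! = 6 to get 13.

13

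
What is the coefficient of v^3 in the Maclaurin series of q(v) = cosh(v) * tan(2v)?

Expand each factor separately, then convolve coefficients.

11/3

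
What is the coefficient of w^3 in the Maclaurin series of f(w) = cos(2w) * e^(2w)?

-8/3

Multiply the two series term by term and collect like powers.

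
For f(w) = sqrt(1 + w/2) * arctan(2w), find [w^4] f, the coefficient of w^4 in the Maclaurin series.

-125/192

Expand each factor separately, then convolve coefficients.
f(0) = 0
f′(0) = 2
f′′(0) = 1
f′′′(0) = -131/8
f^(4)(0) = -125/8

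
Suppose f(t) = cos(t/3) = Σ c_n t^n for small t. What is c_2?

-1/18

Apply the Taylor formula c_k = f^(k)(a)/k!.
[t^0] = 1;  [t^1] = 0;  [t^2] = -1/18.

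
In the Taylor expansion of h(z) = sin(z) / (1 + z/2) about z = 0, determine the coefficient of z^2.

-1/2

Multiply the two series term by term and collect like powers.
h(0) = 0
h′(0) = 1
h′′(0) = -1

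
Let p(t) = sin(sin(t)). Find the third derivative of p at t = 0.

-2

Plug the Maclaurin series of the inner function into that of the outer and collect terms.
The coefficient of t^3 in the expansion is -1/3, so p′′′(0) = 3! * (-1/3) = -2.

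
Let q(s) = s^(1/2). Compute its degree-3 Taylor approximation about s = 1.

(s - 1)^3/16 - (s - 1)^2/8 + (s - 1)/2 + 1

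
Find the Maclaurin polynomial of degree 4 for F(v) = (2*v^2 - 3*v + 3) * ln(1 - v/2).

Distribute the polynomial across the series and collect like powers.
[v^0] = 0;  [v^1] = -3/2;  [v^2] = 9/8;  [v^3] = -3/4;  [v^4] = -11/64.

-11*v^4/64 - 3*v^3/4 + 9*v^2/8 - 3*v/2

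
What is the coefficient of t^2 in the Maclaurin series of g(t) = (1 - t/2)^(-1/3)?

g(0) = 1
g′(0) = 1/6
g′′(0) = 1/9
So c_2 = g′′(0)/2! = 1/18.

1/18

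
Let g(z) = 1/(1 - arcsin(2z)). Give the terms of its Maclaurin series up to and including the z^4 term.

64*z^4/3 + 28*z^3/3 + 4*z^2 + 2*z + 1

Let u equal the inner series; expand the outer function in u and truncate.
g(0) = 1
g′(0) = 2
g′′(0) = 8
g′′′(0) = 56
g^(4)(0) = 512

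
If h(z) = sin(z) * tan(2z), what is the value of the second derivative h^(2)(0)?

Multiply the two series term by term and collect like powers.
The coefficient of z^2 in the expansion is 2, so h′′(0) = 2! * (2) = 4.

4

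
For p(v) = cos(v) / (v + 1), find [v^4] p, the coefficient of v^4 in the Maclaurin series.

13/24

Multiply the numerator's expansion by the denominator's geometric series.
p(0) = 1
p′(0) = -1
p′′(0) = 1
p′′′(0) = -3
p^(4)(0) = 13
Dividing each by k! gives the coefficients c_0, ..., c_4.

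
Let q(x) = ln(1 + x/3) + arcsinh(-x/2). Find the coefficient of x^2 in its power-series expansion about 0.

Combine the two series term by term.
[x^0] = 0;  [x^1] = -1/6;  [x^2] = -1/18.

-1/18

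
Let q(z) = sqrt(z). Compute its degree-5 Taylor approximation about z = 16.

Compute the successive derivatives at the expansion point and divide by k!.
q(16) = 4
q′(16) = 1/8
q′′(16) = -1/256
q′′′(16) = 3/8192
q^(4)(16) = -15/262144
q^(5)(16) = 105/8388608

7*(z - 16)^5/67108864 - 5*(z - 16)^4/2097152 + (z - 16)^3/16384 - (z - 16)^2/512 + (z - 16)/8 + 4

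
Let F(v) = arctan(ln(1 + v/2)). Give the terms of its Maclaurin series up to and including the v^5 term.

Let u equal the inner series; expand the outer function in u and truncate.
[v^0] = 0;  [v^1] = 1/2;  [v^2] = -1/8;  [v^3] = 0;  [v^4] = 1/64;  [v^5] = -11/1920.

-11*v^5/1920 + v^4/64 - v^2/8 + v/2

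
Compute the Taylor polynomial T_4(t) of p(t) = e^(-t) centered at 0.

t^4/24 - t^3/6 + t^2/2 - t + 1

p(0) = 1
p′(0) = -1
p′′(0) = 1
p′′′(0) = -1
p^(4)(0) = 1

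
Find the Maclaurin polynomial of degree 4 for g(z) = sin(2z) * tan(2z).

8*z^4/3 + 4*z^2

Take the Cauchy product of the two expansions.
[z^0] = 0;  [z^1] = 0;  [z^2] = 4;  [z^3] = 0;  [z^4] = 8/3.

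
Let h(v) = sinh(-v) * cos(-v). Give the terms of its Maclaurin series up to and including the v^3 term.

Write out both Maclaurin series and multiply, keeping only the needed powers.
h(0) = 0
h′(0) = -1
h′′(0) = 0
h′′′(0) = 2

v^3/3 - v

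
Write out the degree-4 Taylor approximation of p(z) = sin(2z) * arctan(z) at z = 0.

-2*z^4 + 2*z^2

Write out both Maclaurin series and multiply, keeping only the needed powers.
p(0) = 0
p′(0) = 0
p′′(0) = 4
p′′′(0) = 0
p^(4)(0) = -48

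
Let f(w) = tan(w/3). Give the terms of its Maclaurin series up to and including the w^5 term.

Compute the successive derivatives at the expansion point and divide by k!.
f(0) = 0
f′(0) = 1/3
f′′(0) = 0
f′′′(0) = 2/27
f^(4)(0) = 0
f^(5)(0) = 16/243

2*w^5/3645 + w^3/81 + w/3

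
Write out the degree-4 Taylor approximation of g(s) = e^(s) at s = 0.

s^4/24 + s^3/6 + s^2/2 + s + 1

Apply the Taylor formula c_k = f^(k)(a)/k!.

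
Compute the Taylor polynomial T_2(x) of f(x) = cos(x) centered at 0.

1 - x^2/2

Apply the Taylor formula c_k = f^(k)(a)/k!.
[x^0] = 1;  [x^1] = 0;  [x^2] = -1/2.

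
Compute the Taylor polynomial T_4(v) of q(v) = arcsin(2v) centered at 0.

4*v^3/3 + 2*v

q(0) = 0
q′(0) = 2
q′′(0) = 0
q′′′(0) = 8
q^(4)(0) = 0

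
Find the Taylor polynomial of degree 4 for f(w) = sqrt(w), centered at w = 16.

-5*(w - 16)^4/2097152 + (w - 16)^3/16384 - (w - 16)^2/512 + (w - 16)/8 + 4

[(w - 16)^0] = 4;  [(w - 16)^1] = 1/8;  [(w - 16)^2] = -1/512;  [(w - 16)^3] = 1/16384;  [(w - 16)^4] = -5/2097152.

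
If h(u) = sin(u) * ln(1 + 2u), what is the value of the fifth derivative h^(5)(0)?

Take the Cauchy product of the two expansions.
From the series, [u^5] h = -11/3; multiply by 5! = 120 to get -440.

-440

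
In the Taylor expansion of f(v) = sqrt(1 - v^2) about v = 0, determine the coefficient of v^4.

-1/8

Compute the successive derivatives at the expansion point and divide by k!.
f(0) = 1
f′(0) = 0
f′′(0) = -1
f′′′(0) = 0
f^(4)(0) = -3
So c_4 = f^(4)(0)/4! = -1/8.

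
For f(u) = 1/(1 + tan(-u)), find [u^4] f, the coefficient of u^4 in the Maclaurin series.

5/3

Plug the Maclaurin series of the inner function into that of the outer and collect terms.
f(0) = 1
f′(0) = 1
f′′(0) = 2
f′′′(0) = 8
f^(4)(0) = 40
So c_4 = f^(4)(0)/4! = 5/3.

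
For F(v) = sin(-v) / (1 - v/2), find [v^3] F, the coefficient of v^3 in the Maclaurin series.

-1/12

Multiply the two series term by term and collect like powers.
F(0) = 0
F′(0) = -1
F′′(0) = -1
F′′′(0) = -1/2
So c_3 = F′′′(0)/3! = -1/12.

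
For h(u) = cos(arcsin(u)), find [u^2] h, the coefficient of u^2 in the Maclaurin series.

Plug the Maclaurin series of the inner function into that of the outer and collect terms.
[u^0] = 1;  [u^1] = 0;  [u^2] = -1/2.

-1/2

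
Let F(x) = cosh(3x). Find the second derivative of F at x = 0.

9

From the series, [x^2] F = 9/2; multiply by 2! = 2 to get 9.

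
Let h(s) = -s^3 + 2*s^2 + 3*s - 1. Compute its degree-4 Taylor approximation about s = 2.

h(2) = 5
h′(2) = -1
h′′(2) = -8
h′′′(2) = -6
h^(4)(2) = 0

-(s - 2)^3 - 4*(s - 2)^2 - (s - 2) + 5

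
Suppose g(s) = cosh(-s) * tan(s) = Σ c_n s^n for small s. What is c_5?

Expand each factor separately, then convolve coefficients.
g(0) = 0
g′(0) = 1
g′′(0) = 0
g′′′(0) = 5
g^(4)(0) = 0
g^(5)(0) = 41
Then c_k = g^(k)(0)/k! gives each Taylor coefficient.

41/120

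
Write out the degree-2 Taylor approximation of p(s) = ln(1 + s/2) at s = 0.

-s^2/8 + s/2

Apply the Taylor formula c_k = f^(k)(a)/k!.
p(0) = 0
p′(0) = 1/2
p′′(0) = -1/4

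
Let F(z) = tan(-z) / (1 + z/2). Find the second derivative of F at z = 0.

1

Write out both Maclaurin series and multiply, keeping only the needed powers.
From the series, [z^2] F = 1/2; multiply by 2! = 2 to get 1.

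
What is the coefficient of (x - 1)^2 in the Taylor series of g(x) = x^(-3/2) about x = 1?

g(1) = 1
g′(1) = -3/2
g′′(1) = 15/4
Dividing each by k! gives the coefficients c_0, ..., c_2.

15/8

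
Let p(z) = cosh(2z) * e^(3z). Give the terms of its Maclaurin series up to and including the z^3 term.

21*z^3/2 + 13*z^2/2 + 3*z + 1

Expand each factor separately, then convolve coefficients.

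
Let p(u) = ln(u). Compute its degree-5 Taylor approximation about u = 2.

(u - 2)^5/160 - (u - 2)^4/64 + (u - 2)^3/24 - (u - 2)^2/8 + (u - 2)/2 + ln(2)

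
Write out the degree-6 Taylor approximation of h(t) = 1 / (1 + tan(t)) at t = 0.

122*t^6/45 - 32*t^5/15 + 5*t^4/3 - 4*t^3/3 + t^2 - t + 1

Use the geometric series for the reciprocal, then substitute.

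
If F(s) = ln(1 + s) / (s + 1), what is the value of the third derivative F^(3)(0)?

11

Use 1/(1 - r) = Σ r^k on the denominator, then take the Cauchy product.
The coefficient of s^3 in the expansion is 11/6, so F′′′(0) = 3! * (11/6) = 11.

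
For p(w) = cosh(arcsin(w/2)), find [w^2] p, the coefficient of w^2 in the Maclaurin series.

Compose series: expand the inner function first, then feed it into the outer expansion.

1/8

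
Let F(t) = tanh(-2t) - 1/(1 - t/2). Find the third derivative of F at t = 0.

Expand each term separately and add.
The coefficient of t^3 in the expansion is 61/24, so F′′′(0) = 3! * (61/24) = 61/4.

61/4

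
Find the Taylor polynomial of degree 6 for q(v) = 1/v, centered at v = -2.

-(v + 2)^6/128 - (v + 2)^5/64 - (v + 2)^4/32 - (v + 2)^3/16 - (v + 2)^2/8 - (v + 2)/4 - 1/2

Compute the successive derivatives at the expansion point and divide by k!.
q(-2) = -1/2
q′(-2) = -1/4
q′′(-2) = -1/4
q′′′(-2) = -3/8
q^(4)(-2) = -3/4
q^(5)(-2) = -15/8
q^(6)(-2) = -45/8
Dividing each by k! gives the coefficients c_0, ..., c_6.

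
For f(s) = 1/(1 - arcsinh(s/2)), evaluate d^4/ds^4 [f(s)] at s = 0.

Plug the Maclaurin series of the inner function into that of the outer and collect terms.
From the series, [s^4] f = 1/24; multiply by 4! = 24 to get 1.

1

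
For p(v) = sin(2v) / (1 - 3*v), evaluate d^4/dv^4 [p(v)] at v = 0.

Expand 1/(denominator) as a geometric series and multiply by the numerator's series.
The coefficient of v^4 in the expansion is 50, so p^(4)(0) = 4! * (50) = 1200.

1200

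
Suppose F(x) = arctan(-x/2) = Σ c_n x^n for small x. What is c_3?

1/24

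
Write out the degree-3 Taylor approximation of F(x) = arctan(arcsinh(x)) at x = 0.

-x^3/2 + x

Substitute the inner expansion into the outer series and collect powers.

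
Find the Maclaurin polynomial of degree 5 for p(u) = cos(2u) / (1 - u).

-u^5/3 - u^4/3 - u^3 - u^2 + u + 1

Multiply the two series term by term and collect like powers.
[u^0] = 1;  [u^1] = 1;  [u^2] = -1;  [u^3] = -1;  [u^4] = -1/3;  [u^5] = -1/3.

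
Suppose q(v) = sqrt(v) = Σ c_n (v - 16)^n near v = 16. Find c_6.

Use the known series and substitute for the argument.
q(16) = 4
q′(16) = 1/8
q′′(16) = -1/256
q′′′(16) = 3/8192
q^(4)(16) = -15/262144
q^(5)(16) = 105/8388608
q^(6)(16) = -945/268435456
Then c_k = q^(k)(16)/k! gives each Taylor coefficient.

-21/4294967296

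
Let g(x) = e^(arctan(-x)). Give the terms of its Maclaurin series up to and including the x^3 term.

x^3/6 + x^2/2 - x + 1

Let u equal the inner series; expand the outer function in u and truncate.
g(0) = 1
g′(0) = -1
g′′(0) = 1
g′′′(0) = 1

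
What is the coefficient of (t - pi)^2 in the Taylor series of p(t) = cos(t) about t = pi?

1/2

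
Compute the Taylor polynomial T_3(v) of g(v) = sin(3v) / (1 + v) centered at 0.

-3*v^3/2 - 3*v^2 + 3*v

Expand each factor separately, then convolve coefficients.
g(0) = 0
g′(0) = 3
g′′(0) = -6
g′′′(0) = -9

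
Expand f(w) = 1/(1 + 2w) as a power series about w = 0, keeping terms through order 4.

16*w^4 - 8*w^3 + 4*w^2 - 2*w + 1

[w^0] = 1;  [w^1] = -2;  [w^2] = 4;  [w^3] = -8;  [w^4] = 16.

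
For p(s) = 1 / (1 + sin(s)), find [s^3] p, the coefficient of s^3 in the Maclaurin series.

-5/6

Expand as Σ (-1)^k u^k with u equal to the inner function's series.
So c_3 = p′′′(0)/3! = -5/6.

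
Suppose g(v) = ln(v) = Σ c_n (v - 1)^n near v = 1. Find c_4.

Compute the successive derivatives at the expansion point and divide by k!.
g(1) = 0
g′(1) = 1
g′′(1) = -1
g′′′(1) = 2
g^(4)(1) = -6
Dividing each by k! gives the coefficients c_0, ..., c_4.

-1/4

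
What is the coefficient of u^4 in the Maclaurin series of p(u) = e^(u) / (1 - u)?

Take the Cauchy product of the two expansions.
p(0) = 1
p′(0) = 2
p′′(0) = 5
p′′′(0) = 16
p^(4)(0) = 65
So c_4 = p^(4)(0)/4! = 65/24.

65/24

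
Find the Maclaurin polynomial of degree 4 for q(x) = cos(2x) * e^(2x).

Write out both Maclaurin series and multiply, keeping only the needed powers.
q(0) = 1
q′(0) = 2
q′′(0) = 0
q′′′(0) = -16
q^(4)(0) = -64

-8*x^4/3 - 8*x^3/3 + 2*x + 1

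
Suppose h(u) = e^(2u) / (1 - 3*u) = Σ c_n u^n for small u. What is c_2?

17

Use 1/(1 - r) = Σ r^k on the denominator, then take the Cauchy product.
h(0) = 1
h′(0) = 5
h′′(0) = 34
So c_2 = h′′(0)/2! = 17.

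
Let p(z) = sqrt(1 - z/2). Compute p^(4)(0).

Differentiate repeatedly and evaluate at the center.
The coefficient of z^4 in the expansion is -5/2048, so p^(4)(0) = 4! * (-5/2048) = -15/256.

-15/256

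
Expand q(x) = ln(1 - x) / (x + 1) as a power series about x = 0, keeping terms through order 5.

-47*x^5/60 + 7*x^4/12 - 5*x^3/6 + x^2/2 - x

Expand 1/(denominator) as a geometric series and multiply by the numerator's series.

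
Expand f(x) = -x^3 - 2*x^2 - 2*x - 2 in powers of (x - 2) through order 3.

-(x - 2)^3 - 8*(x - 2)^2 - 22*(x - 2) - 22

f(2) = -22
f′(2) = -22
f′′(2) = -16
f′′′(2) = -6
The Taylor polynomial is Σ f^(k)(2)/k! · (x - 2)^k.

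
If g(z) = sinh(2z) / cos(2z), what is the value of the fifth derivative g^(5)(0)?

Invert the denominator's series and multiply.
From the series, [z^5] g = 48/5; multiply by 5! = 120 to get 1152.

1152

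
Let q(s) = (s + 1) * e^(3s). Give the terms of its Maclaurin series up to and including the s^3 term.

Shift and add copies of the series according to the polynomial's terms.
q(0) = 1
q′(0) = 4
q′′(0) = 15
q′′′(0) = 54

9*s^3 + 15*s^2/2 + 4*s + 1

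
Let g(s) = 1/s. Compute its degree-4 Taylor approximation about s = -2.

-(s + 2)^4/32 - (s + 2)^3/16 - (s + 2)^2/8 - (s + 2)/4 - 1/2

g(-2) = -1/2
g′(-2) = -1/4
g′′(-2) = -1/4
g′′′(-2) = -3/8
g^(4)(-2) = -3/4
Then c_k = g^(k)(-2)/k! gives each Taylor coefficient.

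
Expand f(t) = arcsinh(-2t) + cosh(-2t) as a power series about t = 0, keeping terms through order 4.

2*t^4/3 + 4*t^3/3 + 2*t^2 - 2*t + 1

Add the two expansions coefficient-wise.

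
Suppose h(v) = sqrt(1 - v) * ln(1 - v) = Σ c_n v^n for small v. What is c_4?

1/24

Write out both Maclaurin series and multiply, keeping only the needed powers.
h(0) = 0
h′(0) = -1
h′′(0) = 0
h′′′(0) = 1/4
h^(4)(0) = 1
So c_4 = h^(4)(0)/4! = 1/24.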